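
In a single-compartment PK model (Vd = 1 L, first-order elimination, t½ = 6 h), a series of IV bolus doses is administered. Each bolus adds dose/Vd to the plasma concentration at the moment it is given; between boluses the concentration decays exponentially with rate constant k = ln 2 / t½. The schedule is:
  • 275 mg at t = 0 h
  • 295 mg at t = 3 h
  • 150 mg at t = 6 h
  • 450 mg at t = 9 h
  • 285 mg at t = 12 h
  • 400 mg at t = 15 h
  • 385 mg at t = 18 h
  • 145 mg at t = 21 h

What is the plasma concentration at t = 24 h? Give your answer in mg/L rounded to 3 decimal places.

649.263 mg/L

k = ln 2 / 6 = 0.11552 per h
Dose 1 (275 mg at t=0 h): 275·exp(−0.11552·24) = 17.188 mg/L
Dose 2 (295 mg at t=3 h): 295·exp(−0.11552·21) = 26.075 mg/L
Dose 3 (150 mg at t=6 h): 150·exp(−0.11552·18) = 18.750 mg/L
Dose 4 (450 mg at t=9 h): 450·exp(−0.11552·15) = 79.550 mg/L
Dose 5 (285 mg at t=12 h): 285·exp(−0.11552·12) = 71.250 mg/L
Dose 6 (400 mg at t=15 h): 400·exp(−0.11552·9) = 141.421 mg/L
Dose 7 (385 mg at t=18 h): 385·exp(−0.11552·6) = 192.500 mg/L
Dose 8 (145 mg at t=21 h): 145·exp(−0.11552·3) = 102.530 mg/L
C(24) = 17.188 + 26.075 + 18.750 + 79.550 + 71.250 + 141.421 + 192.500 + 102.530 = 649.263 mg/L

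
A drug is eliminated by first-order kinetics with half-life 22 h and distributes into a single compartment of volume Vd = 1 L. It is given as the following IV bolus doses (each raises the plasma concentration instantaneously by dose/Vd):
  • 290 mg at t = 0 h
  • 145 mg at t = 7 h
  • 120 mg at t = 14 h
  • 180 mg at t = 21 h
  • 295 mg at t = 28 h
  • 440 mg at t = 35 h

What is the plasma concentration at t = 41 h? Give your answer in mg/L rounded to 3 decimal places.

k = ln 2 / 22 = 0.03151 per h
Dose 1 (290 mg at t=0 h): 290·exp(−0.03151·41) = 79.687 mg/L
Dose 2 (145 mg at t=7 h): 145·exp(−0.03151·34) = 49.675 mg/L
Dose 3 (120 mg at t=14 h): 120·exp(−0.03151·27) = 51.255 mg/L
Dose 4 (180 mg at t=21 h): 180·exp(−0.03151·20) = 95.854 mg/L
Dose 5 (295 mg at t=28 h): 295·exp(−0.03151·13) = 195.858 mg/L
Dose 6 (440 mg at t=35 h): 440·exp(−0.03151·6) = 364.211 mg/L
C(41) = 79.687 + 49.675 + 51.255 + 95.854 + 195.858 + 364.211 = 836.540 mg/L

836.540 mg/L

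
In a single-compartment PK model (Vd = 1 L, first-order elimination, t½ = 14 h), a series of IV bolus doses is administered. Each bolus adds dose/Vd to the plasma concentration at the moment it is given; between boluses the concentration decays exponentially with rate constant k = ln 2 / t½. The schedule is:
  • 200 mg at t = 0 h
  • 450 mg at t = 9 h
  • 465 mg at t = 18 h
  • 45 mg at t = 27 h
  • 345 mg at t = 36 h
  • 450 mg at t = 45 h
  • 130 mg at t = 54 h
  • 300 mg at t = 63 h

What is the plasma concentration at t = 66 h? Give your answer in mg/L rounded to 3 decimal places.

k = ln 2 / 14 = 0.04951 per h
Dose 1 (200 mg at t=0 h): 200·exp(−0.04951·66) = 7.619 mg/L
Dose 2 (450 mg at t=9 h): 450·exp(−0.04951·57) = 26.766 mg/L
Dose 3 (465 mg at t=18 h): 465·exp(−0.04951·48) = 43.187 mg/L
Dose 4 (45 mg at t=27 h): 45·exp(−0.04951·39) = 6.526 mg/L
Dose 5 (345 mg at t=36 h): 345·exp(−0.04951·30) = 78.119 mg/L
Dose 6 (450 mg at t=45 h): 450·exp(−0.04951·21) = 159.099 mg/L
Dose 7 (130 mg at t=54 h): 130·exp(−0.04951·12) = 71.766 mg/L
Dose 8 (300 mg at t=63 h): 300·exp(−0.04951·3) = 258.592 mg/L
C(66) = 7.619 + 26.766 + 43.187 + 6.526 + 78.119 + 159.099 + 71.766 + 258.592 = 651.673 mg/L

651.673 mg/L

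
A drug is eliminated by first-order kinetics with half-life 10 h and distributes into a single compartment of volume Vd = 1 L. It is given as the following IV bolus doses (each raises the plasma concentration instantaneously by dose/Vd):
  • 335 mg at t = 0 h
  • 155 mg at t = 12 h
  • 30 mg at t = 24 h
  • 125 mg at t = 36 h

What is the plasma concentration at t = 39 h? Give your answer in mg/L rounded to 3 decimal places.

158.432 mg/L

k = ln 2 / 10 = 0.06931 per h
Dose 1 (335 mg at t=0 h): 335·exp(−0.06931·39) = 22.440 mg/L
Dose 2 (155 mg at t=12 h): 155·exp(−0.06931·27) = 23.853 mg/L
Dose 3 (30 mg at t=24 h): 30·exp(−0.06931·15) = 10.607 mg/L
Dose 4 (125 mg at t=36 h): 125·exp(−0.06931·3) = 101.532 mg/L
C(39) = 22.440 + 23.853 + 10.607 + 101.532 = 158.432 mg/L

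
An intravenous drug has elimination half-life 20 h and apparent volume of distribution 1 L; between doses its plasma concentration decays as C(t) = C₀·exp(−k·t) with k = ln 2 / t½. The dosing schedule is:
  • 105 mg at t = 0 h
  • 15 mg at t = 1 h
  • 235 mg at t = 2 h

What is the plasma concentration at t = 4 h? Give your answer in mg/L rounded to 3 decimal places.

324.189 mg/L

k = ln 2 / 20 = 0.03466 per h
Dose 1 (105 mg at t=0 h): 105·exp(−0.03466·4) = 91.408 mg/L
Dose 2 (15 mg at t=1 h): 15·exp(−0.03466·3) = 13.519 mg/L
Dose 3 (235 mg at t=2 h): 235·exp(−0.03466·2) = 219.263 mg/L
C(4) = 91.408 + 13.519 + 219.263 = 324.189 mg/L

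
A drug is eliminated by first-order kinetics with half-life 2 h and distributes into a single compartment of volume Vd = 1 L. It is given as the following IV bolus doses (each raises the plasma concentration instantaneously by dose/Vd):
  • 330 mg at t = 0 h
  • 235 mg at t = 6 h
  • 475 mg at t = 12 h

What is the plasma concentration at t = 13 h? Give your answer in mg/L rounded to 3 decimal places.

k = ln 2 / 2 = 0.34657 per h
Dose 1 (330 mg at t=0 h): 330·exp(−0.34657·13) = 3.646 mg/L
Dose 2 (235 mg at t=6 h): 235·exp(−0.34657·7) = 20.771 mg/L
Dose 3 (475 mg at t=12 h): 475·exp(−0.34657·1) = 335.876 mg/L
C(13) = 3.646 + 20.771 + 335.876 = 360.293 mg/L

360.293 mg/L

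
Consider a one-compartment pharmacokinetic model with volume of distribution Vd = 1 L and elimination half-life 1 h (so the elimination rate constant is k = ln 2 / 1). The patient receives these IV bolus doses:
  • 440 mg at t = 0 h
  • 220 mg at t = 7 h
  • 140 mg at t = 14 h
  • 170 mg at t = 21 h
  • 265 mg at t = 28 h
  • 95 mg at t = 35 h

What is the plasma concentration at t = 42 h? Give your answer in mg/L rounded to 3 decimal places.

0.758 mg/L

k = ln 2 / 1 = 0.69315 per h
Dose 1 (440 mg at t=0 h): 440·exp(−0.69315·42) = 0.000 mg/L
Dose 2 (220 mg at t=7 h): 220·exp(−0.69315·35) = 0.000 mg/L
Dose 3 (140 mg at t=14 h): 140·exp(−0.69315·28) = 0.000 mg/L
Dose 4 (170 mg at t=21 h): 170·exp(−0.69315·21) = 0.000 mg/L
Dose 5 (265 mg at t=28 h): 265·exp(−0.69315·14) = 0.016 mg/L
Dose 6 (95 mg at t=35 h): 95·exp(−0.69315·7) = 0.742 mg/L
C(42) = 0.000 + 0.000 + 0.000 + 0.000 + 0.016 + 0.742 = 0.758 mg/L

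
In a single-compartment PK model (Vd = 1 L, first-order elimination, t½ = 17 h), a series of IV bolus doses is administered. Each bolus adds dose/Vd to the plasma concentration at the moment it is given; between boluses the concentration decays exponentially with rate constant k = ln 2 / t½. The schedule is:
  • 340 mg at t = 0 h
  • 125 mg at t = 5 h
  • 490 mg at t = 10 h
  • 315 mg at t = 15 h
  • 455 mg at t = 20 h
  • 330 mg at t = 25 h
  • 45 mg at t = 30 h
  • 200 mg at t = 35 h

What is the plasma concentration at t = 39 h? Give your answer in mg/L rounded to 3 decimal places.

966.402 mg/L

k = ln 2 / 17 = 0.04077 per h
Dose 1 (340 mg at t=0 h): 340·exp(−0.04077·39) = 69.324 mg/L
Dose 2 (125 mg at t=5 h): 125·exp(−0.04077·34) = 31.250 mg/L
Dose 3 (490 mg at t=10 h): 490·exp(−0.04077·29) = 150.202 mg/L
Dose 4 (315 mg at t=15 h): 315·exp(−0.04077·24) = 118.393 mg/L
Dose 5 (455 mg at t=20 h): 455·exp(−0.04077·19) = 209.684 mg/L
Dose 6 (330 mg at t=25 h): 330·exp(−0.04077·14) = 186.469 mg/L
Dose 7 (45 mg at t=30 h): 45·exp(−0.04077·9) = 31.178 mg/L
Dose 8 (200 mg at t=35 h): 200·exp(−0.04077·4) = 169.902 mg/L
C(39) = 69.324 + 31.250 + 150.202 + 118.393 + 209.684 + 186.469 + 31.178 + 169.902 = 966.402 mg/L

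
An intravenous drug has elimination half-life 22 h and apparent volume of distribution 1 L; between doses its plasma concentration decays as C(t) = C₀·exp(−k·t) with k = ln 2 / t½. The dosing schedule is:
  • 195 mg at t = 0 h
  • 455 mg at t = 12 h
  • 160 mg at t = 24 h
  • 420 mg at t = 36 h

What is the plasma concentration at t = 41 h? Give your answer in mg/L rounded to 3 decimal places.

688.490 mg/L

k = ln 2 / 22 = 0.03151 per h
Dose 1 (195 mg at t=0 h): 195·exp(−0.03151·41) = 53.583 mg/L
Dose 2 (455 mg at t=12 h): 455·exp(−0.03151·29) = 182.473 mg/L
Dose 3 (160 mg at t=24 h): 160·exp(−0.03151·17) = 93.650 mg/L
Dose 4 (420 mg at t=36 h): 420·exp(−0.03151·5) = 358.784 mg/L
C(41) = 53.583 + 182.473 + 93.650 + 358.784 = 688.490 mg/L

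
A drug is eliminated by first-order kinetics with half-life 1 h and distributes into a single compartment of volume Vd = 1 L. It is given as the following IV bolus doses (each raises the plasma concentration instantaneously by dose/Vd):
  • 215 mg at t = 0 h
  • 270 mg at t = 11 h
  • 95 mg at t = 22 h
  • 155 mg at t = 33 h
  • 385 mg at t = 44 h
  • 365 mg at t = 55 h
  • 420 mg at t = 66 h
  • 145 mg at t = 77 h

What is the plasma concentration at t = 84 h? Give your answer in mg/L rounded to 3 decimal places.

1.134 mg/L

k = ln 2 / 1 = 0.69315 per h
Dose 1 (215 mg at t=0 h): 215·exp(−0.69315·84) = 0.000 mg/L
Dose 2 (270 mg at t=11 h): 270·exp(−0.69315·73) = 0.000 mg/L
Dose 3 (95 mg at t=22 h): 95·exp(−0.69315·62) = 0.000 mg/L
Dose 4 (155 mg at t=33 h): 155·exp(−0.69315·51) = 0.000 mg/L
Dose 5 (385 mg at t=44 h): 385·exp(−0.69315·40) = 0.000 mg/L
Dose 6 (365 mg at t=55 h): 365·exp(−0.69315·29) = 0.000 mg/L
Dose 7 (420 mg at t=66 h): 420·exp(−0.69315·18) = 0.002 mg/L
Dose 8 (145 mg at t=77 h): 145·exp(−0.69315·7) = 1.133 mg/L
C(84) = 0.000 + 0.000 + 0.000 + 0.000 + 0.000 + 0.000 + 0.002 + 1.133 = 1.134 mg/L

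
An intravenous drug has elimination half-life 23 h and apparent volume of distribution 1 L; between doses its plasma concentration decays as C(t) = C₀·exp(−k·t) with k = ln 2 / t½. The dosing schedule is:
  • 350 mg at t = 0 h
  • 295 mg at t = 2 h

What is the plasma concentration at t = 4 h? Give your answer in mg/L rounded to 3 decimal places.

k = ln 2 / 23 = 0.03014 per h
Dose 1 (350 mg at t=0 h): 350·exp(−0.03014·4) = 310.252 mg/L
Dose 2 (295 mg at t=2 h): 295·exp(−0.03014·2) = 277.745 mg/L
C(4) = 310.252 + 277.745 = 587.997 mg/L

587.997 mg/L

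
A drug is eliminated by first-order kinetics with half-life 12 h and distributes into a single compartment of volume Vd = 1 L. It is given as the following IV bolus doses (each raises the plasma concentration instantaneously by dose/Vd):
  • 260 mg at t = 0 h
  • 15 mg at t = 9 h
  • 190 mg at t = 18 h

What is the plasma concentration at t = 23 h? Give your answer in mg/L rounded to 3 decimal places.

217.886 mg/L

k = ln 2 / 12 = 0.05776 per h
Dose 1 (260 mg at t=0 h): 260·exp(−0.05776·23) = 68.865 mg/L
Dose 2 (15 mg at t=9 h): 15·exp(−0.05776·14) = 6.682 mg/L
Dose 3 (190 mg at t=18 h): 190·exp(−0.05776·5) = 142.339 mg/L
C(23) = 68.865 + 6.682 + 142.339 = 217.886 mg/L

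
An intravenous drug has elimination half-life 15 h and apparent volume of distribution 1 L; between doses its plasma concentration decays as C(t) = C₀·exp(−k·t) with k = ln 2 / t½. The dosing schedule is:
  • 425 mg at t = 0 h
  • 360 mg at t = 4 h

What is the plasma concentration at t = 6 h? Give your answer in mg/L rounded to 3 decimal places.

k = ln 2 / 15 = 0.04621 per h
Dose 1 (425 mg at t=0 h): 425·exp(−0.04621·6) = 322.090 mg/L
Dose 2 (360 mg at t=4 h): 360·exp(−0.04621·2) = 328.220 mg/L
C(6) = 322.090 + 328.220 = 650.310 mg/L

650.310 mg/L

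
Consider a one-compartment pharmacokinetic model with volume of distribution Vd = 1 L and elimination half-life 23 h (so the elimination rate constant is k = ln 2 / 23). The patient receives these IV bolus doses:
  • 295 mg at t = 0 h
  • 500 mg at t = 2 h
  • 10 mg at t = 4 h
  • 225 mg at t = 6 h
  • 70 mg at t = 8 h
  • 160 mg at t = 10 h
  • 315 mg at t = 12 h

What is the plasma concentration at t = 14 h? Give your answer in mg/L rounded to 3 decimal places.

1222.745 mg/L

k = ln 2 / 23 = 0.03014 per h
Dose 1 (295 mg at t=0 h): 295·exp(−0.03014·14) = 193.458 mg/L
Dose 2 (500 mg at t=2 h): 500·exp(−0.03014·12) = 348.266 mg/L
Dose 3 (10 mg at t=4 h): 10·exp(−0.03014·10) = 7.398 mg/L
Dose 4 (225 mg at t=6 h): 225·exp(−0.03014·8) = 176.798 mg/L
Dose 5 (70 mg at t=8 h): 70·exp(−0.03014·6) = 58.421 mg/L
Dose 6 (160 mg at t=10 h): 160·exp(−0.03014·4) = 141.830 mg/L
Dose 7 (315 mg at t=12 h): 315·exp(−0.03014·2) = 296.575 mg/L
C(14) = 193.458 + 348.266 + 7.398 + 176.798 + 58.421 + 141.830 + 296.575 = 1222.745 mg/L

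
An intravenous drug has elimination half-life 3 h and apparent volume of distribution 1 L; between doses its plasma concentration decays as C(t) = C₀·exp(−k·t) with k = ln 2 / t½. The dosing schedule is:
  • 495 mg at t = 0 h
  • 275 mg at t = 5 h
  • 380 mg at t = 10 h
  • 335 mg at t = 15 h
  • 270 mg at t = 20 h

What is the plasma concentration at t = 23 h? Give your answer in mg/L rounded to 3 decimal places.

213.343 mg/L

k = ln 2 / 3 = 0.23105 per h
Dose 1 (495 mg at t=0 h): 495·exp(−0.23105·23) = 2.436 mg/L
Dose 2 (275 mg at t=5 h): 275·exp(−0.23105·18) = 4.297 mg/L
Dose 3 (380 mg at t=10 h): 380·exp(−0.23105·13) = 18.850 mg/L
Dose 4 (335 mg at t=15 h): 335·exp(−0.23105·8) = 52.759 mg/L
Dose 5 (270 mg at t=20 h): 270·exp(−0.23105·3) = 135.000 mg/L
C(23) = 2.436 + 4.297 + 18.850 + 52.759 + 135.000 = 213.343 mg/L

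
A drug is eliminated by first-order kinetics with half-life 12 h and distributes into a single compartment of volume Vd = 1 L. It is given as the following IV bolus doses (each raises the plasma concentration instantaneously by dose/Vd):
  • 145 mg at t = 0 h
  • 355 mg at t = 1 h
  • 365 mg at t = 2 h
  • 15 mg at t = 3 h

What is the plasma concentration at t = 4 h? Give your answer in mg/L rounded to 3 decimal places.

752.941 mg/L

k = ln 2 / 12 = 0.05776 per h
Dose 1 (145 mg at t=0 h): 145·exp(−0.05776·4) = 115.087 mg/L
Dose 2 (355 mg at t=1 h): 355·exp(−0.05776·3) = 298.518 mg/L
Dose 3 (365 mg at t=2 h): 365·exp(−0.05776·2) = 325.178 mg/L
Dose 4 (15 mg at t=3 h): 15·exp(−0.05776·1) = 14.158 mg/L
C(4) = 115.087 + 298.518 + 325.178 + 14.158 = 752.941 mg/L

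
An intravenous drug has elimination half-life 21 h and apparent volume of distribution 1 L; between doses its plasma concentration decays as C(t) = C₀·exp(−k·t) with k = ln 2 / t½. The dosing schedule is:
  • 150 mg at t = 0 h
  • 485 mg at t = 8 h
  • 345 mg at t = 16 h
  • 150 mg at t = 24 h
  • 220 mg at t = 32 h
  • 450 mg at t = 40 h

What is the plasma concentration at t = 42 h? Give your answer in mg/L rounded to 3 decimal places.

1003.860 mg/L

k = ln 2 / 21 = 0.03301 per h
Dose 1 (150 mg at t=0 h): 150·exp(−0.03301·42) = 37.500 mg/L
Dose 2 (485 mg at t=8 h): 485·exp(−0.03301·34) = 157.892 mg/L
Dose 3 (345 mg at t=16 h): 345·exp(−0.03301·26) = 146.257 mg/L
Dose 4 (150 mg at t=24 h): 150·exp(−0.03301·18) = 82.807 mg/L
Dose 5 (220 mg at t=32 h): 220·exp(−0.03301·10) = 158.152 mg/L
Dose 6 (450 mg at t=40 h): 450·exp(−0.03301·2) = 421.253 mg/L
C(42) = 37.500 + 157.892 + 146.257 + 82.807 + 158.152 + 421.253 = 1003.860 mg/L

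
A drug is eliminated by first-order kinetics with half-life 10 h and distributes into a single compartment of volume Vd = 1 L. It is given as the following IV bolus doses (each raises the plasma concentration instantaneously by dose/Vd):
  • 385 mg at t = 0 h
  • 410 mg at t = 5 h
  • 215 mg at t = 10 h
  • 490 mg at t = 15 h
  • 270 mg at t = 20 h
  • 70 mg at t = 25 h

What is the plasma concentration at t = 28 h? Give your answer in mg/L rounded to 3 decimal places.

611.213 mg/L

k = ln 2 / 10 = 0.06931 per h
Dose 1 (385 mg at t=0 h): 385·exp(−0.06931·28) = 55.281 mg/L
Dose 2 (410 mg at t=5 h): 410·exp(−0.06931·23) = 83.256 mg/L
Dose 3 (215 mg at t=10 h): 215·exp(−0.06931·18) = 61.743 mg/L
Dose 4 (490 mg at t=15 h): 490·exp(−0.06931·13) = 199.002 mg/L
Dose 5 (270 mg at t=20 h): 270·exp(−0.06931·8) = 155.074 mg/L
Dose 6 (70 mg at t=25 h): 70·exp(−0.06931·3) = 56.858 mg/L
C(28) = 55.281 + 83.256 + 61.743 + 199.002 + 155.074 + 56.858 = 611.213 mg/L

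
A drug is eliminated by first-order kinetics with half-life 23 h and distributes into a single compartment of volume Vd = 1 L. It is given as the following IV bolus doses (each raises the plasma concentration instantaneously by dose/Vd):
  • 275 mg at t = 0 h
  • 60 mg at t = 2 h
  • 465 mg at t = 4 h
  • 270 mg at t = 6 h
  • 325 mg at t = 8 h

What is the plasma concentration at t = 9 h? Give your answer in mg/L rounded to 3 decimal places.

k = ln 2 / 23 = 0.03014 per h
Dose 1 (275 mg at t=0 h): 275·exp(−0.03014·9) = 209.671 mg/L
Dose 2 (60 mg at t=2 h): 60·exp(−0.03014·7) = 48.588 mg/L
Dose 3 (465 mg at t=4 h): 465·exp(−0.03014·5) = 399.955 mg/L
Dose 4 (270 mg at t=6 h): 270·exp(−0.03014·3) = 246.660 mg/L
Dose 5 (325 mg at t=8 h): 325·exp(−0.03014·1) = 315.352 mg/L
C(9) = 209.671 + 48.588 + 399.955 + 246.660 + 315.352 = 1220.227 mg/L

1220.227 mg/L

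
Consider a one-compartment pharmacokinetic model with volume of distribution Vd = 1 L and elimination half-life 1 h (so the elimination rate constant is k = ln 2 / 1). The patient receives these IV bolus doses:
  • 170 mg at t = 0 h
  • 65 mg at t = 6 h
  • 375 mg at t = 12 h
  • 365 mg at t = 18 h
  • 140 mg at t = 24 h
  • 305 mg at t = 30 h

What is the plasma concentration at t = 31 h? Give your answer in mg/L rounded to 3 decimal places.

k = ln 2 / 1 = 0.69315 per h
Dose 1 (170 mg at t=0 h): 170·exp(−0.69315·31) = 0.000 mg/L
Dose 2 (65 mg at t=6 h): 65·exp(−0.69315·25) = 0.000 mg/L
Dose 3 (375 mg at t=12 h): 375·exp(−0.69315·19) = 0.001 mg/L
Dose 4 (365 mg at t=18 h): 365·exp(−0.69315·13) = 0.045 mg/L
Dose 5 (140 mg at t=24 h): 140·exp(−0.69315·7) = 1.094 mg/L
Dose 6 (305 mg at t=30 h): 305·exp(−0.69315·1) = 152.500 mg/L
C(31) = 0.000 + 0.000 + 0.001 + 0.045 + 1.094 + 152.500 = 153.639 mg/L

153.639 mg/L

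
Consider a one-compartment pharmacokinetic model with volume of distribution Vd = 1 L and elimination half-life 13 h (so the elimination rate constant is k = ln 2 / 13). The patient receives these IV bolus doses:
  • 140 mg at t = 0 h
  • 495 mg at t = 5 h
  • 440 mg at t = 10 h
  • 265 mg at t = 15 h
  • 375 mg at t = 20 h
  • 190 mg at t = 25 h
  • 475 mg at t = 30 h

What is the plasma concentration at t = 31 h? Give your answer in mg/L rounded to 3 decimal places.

k = ln 2 / 13 = 0.05332 per h
Dose 1 (140 mg at t=0 h): 140·exp(−0.05332·31) = 26.809 mg/L
Dose 2 (495 mg at t=5 h): 495·exp(−0.05332·26) = 123.750 mg/L
Dose 3 (440 mg at t=10 h): 440·exp(−0.05332·21) = 143.606 mg/L
Dose 4 (265 mg at t=15 h): 265·exp(−0.05332·16) = 112.914 mg/L
Dose 5 (375 mg at t=20 h): 375·exp(−0.05332·11) = 208.600 mg/L
Dose 6 (190 mg at t=25 h): 190·exp(−0.05332·6) = 137.980 mg/L
Dose 7 (475 mg at t=30 h): 475·exp(−0.05332·1) = 450.337 mg/L
C(31) = 26.809 + 123.750 + 143.606 + 112.914 + 208.600 + 137.980 + 450.337 = 1203.996 mg/L

1203.996 mg/L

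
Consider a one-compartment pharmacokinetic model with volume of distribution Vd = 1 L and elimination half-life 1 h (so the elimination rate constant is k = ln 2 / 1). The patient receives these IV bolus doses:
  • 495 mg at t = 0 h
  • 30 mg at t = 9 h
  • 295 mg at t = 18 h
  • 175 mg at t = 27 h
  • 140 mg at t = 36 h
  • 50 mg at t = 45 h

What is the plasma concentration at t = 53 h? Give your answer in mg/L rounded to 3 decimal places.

k = ln 2 / 1 = 0.69315 per h
Dose 1 (495 mg at t=0 h): 495·exp(−0.69315·53) = 0.000 mg/L
Dose 2 (30 mg at t=9 h): 30·exp(−0.69315·44) = 0.000 mg/L
Dose 3 (295 mg at t=18 h): 295·exp(−0.69315·35) = 0.000 mg/L
Dose 4 (175 mg at t=27 h): 175·exp(−0.69315·26) = 0.000 mg/L
Dose 5 (140 mg at t=36 h): 140·exp(−0.69315·17) = 0.001 mg/L
Dose 6 (50 mg at t=45 h): 50·exp(−0.69315·8) = 0.195 mg/L
C(53) = 0.000 + 0.000 + 0.000 + 0.000 + 0.001 + 0.195 = 0.196 mg/L

0.196 mg/L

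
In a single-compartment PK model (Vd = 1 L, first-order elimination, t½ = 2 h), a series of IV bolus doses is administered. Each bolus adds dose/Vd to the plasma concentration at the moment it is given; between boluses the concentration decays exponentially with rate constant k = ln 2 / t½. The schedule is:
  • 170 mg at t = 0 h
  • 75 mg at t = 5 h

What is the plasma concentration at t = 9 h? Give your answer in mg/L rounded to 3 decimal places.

26.263 mg/L

k = ln 2 / 2 = 0.34657 per h
Dose 1 (170 mg at t=0 h): 170·exp(−0.34657·9) = 7.513 mg/L
Dose 2 (75 mg at t=5 h): 75·exp(−0.34657·4) = 18.750 mg/L
C(9) = 7.513 + 18.750 = 26.263 mg/L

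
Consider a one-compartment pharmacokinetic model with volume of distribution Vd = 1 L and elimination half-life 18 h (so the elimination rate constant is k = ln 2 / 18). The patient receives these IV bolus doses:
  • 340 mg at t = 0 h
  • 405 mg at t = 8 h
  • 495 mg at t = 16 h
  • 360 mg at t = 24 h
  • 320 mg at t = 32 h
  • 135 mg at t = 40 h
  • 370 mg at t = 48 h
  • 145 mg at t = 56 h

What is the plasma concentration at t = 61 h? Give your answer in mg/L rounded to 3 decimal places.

k = ln 2 / 18 = 0.03851 per h
Dose 1 (340 mg at t=0 h): 340·exp(−0.03851·61) = 32.458 mg/L
Dose 2 (405 mg at t=8 h): 405·exp(−0.03851·53) = 52.612 mg/L
Dose 3 (495 mg at t=16 h): 495·exp(−0.03851·45) = 87.504 mg/L
Dose 4 (360 mg at t=24 h): 360·exp(−0.03851·37) = 86.600 mg/L
Dose 5 (320 mg at t=32 h): 320·exp(−0.03851·29) = 104.751 mg/L
Dose 6 (135 mg at t=40 h): 135·exp(−0.03851·21) = 60.136 mg/L
Dose 7 (370 mg at t=48 h): 370·exp(−0.03851·13) = 224.280 mg/L
Dose 8 (145 mg at t=56 h): 145·exp(−0.03851·5) = 119.605 mg/L
C(61) = 32.458 + 52.612 + 87.504 + 86.600 + 104.751 + 60.136 + 224.280 + 119.605 = 767.947 mg/L

767.947 mg/L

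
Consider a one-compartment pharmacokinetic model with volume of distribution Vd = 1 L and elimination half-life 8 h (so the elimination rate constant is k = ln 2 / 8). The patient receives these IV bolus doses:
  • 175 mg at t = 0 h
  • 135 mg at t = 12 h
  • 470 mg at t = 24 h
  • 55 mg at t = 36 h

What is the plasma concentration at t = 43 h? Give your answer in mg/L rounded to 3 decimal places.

134.012 mg/L

k = ln 2 / 8 = 0.08664 per h
Dose 1 (175 mg at t=0 h): 175·exp(−0.08664·43) = 4.217 mg/L
Dose 2 (135 mg at t=12 h): 135·exp(−0.08664·31) = 9.201 mg/L
Dose 3 (470 mg at t=24 h): 470·exp(−0.08664·19) = 90.605 mg/L
Dose 4 (55 mg at t=36 h): 55·exp(−0.08664·7) = 29.989 mg/L
C(43) = 4.217 + 9.201 + 90.605 + 29.989 = 134.012 mg/L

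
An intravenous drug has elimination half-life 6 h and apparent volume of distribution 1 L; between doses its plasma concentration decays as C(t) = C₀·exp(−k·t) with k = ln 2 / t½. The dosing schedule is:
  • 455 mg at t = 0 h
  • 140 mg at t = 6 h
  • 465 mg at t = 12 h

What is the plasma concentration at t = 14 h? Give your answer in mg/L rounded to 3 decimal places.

k = ln 2 / 6 = 0.11552 per h
Dose 1 (455 mg at t=0 h): 455·exp(−0.11552·14) = 90.283 mg/L
Dose 2 (140 mg at t=6 h): 140·exp(−0.11552·8) = 55.559 mg/L
Dose 3 (465 mg at t=12 h): 465·exp(−0.11552·2) = 369.071 mg/L
C(14) = 90.283 + 55.559 + 369.071 = 514.913 mg/L

514.913 mg/L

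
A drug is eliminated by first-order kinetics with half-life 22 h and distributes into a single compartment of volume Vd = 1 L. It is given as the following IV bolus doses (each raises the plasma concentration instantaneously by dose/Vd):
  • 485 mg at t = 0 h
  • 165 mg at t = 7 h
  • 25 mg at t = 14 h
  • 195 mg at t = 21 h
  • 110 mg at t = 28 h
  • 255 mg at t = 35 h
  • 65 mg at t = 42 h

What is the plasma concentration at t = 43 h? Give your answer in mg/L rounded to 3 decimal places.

k = ln 2 / 22 = 0.03151 per h
Dose 1 (485 mg at t=0 h): 485·exp(−0.03151·43) = 125.131 mg/L
Dose 2 (165 mg at t=7 h): 165·exp(−0.03151·36) = 53.075 mg/L
Dose 3 (25 mg at t=14 h): 25·exp(−0.03151·29) = 10.026 mg/L
Dose 4 (195 mg at t=21 h): 195·exp(−0.03151·22) = 97.500 mg/L
Dose 5 (110 mg at t=28 h): 110·exp(−0.03151·15) = 68.572 mg/L
Dose 6 (255 mg at t=35 h): 255·exp(−0.03151·8) = 198.187 mg/L
Dose 7 (65 mg at t=42 h): 65·exp(−0.03151·1) = 62.984 mg/L
C(43) = 125.131 + 53.075 + 10.026 + 97.500 + 68.572 + 198.187 + 62.984 = 615.474 mg/L

615.474 mg/L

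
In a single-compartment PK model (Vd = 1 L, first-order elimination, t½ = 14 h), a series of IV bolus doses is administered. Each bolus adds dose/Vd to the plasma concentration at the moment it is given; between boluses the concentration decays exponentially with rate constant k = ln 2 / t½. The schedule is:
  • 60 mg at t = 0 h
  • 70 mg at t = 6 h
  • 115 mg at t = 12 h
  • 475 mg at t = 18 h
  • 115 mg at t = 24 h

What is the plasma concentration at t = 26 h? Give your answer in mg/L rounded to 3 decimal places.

k = ln 2 / 14 = 0.04951 per h
Dose 1 (60 mg at t=0 h): 60·exp(−0.04951·26) = 16.561 mg/L
Dose 2 (70 mg at t=6 h): 70·exp(−0.04951·20) = 26.005 mg/L
Dose 3 (115 mg at t=12 h): 115·exp(−0.04951·14) = 57.500 mg/L
Dose 4 (475 mg at t=18 h): 475·exp(−0.04951·8) = 319.651 mg/L
Dose 5 (115 mg at t=24 h): 115·exp(−0.04951·2) = 104.158 mg/L
C(26) = 16.561 + 26.005 + 57.500 + 319.651 + 104.158 = 523.876 mg/L

523.876 mg/L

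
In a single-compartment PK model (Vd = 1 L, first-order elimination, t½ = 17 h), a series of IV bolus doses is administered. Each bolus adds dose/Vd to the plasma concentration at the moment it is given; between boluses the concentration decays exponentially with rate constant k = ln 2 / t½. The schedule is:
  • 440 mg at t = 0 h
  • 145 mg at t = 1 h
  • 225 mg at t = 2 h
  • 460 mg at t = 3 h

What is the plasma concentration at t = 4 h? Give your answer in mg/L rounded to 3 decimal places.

k = ln 2 / 17 = 0.04077 per h
Dose 1 (440 mg at t=0 h): 440·exp(−0.04077·4) = 373.785 mg/L
Dose 2 (145 mg at t=1 h): 145·exp(−0.04077·3) = 128.305 mg/L
Dose 3 (225 mg at t=2 h): 225·exp(−0.04077·2) = 207.380 mg/L
Dose 4 (460 mg at t=3 h): 460·exp(−0.04077·1) = 441.621 mg/L
C(4) = 373.785 + 128.305 + 207.380 + 441.621 = 1151.092 mg/L

1151.092 mg/L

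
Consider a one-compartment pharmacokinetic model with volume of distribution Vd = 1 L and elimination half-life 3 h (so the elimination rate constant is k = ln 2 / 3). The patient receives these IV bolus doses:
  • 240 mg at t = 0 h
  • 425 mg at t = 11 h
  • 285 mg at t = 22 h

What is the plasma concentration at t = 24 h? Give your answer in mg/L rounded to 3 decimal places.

k = ln 2 / 3 = 0.23105 per h
Dose 1 (240 mg at t=0 h): 240·exp(−0.23105·24) = 0.938 mg/L
Dose 2 (425 mg at t=11 h): 425·exp(−0.23105·13) = 21.083 mg/L
Dose 3 (285 mg at t=22 h): 285·exp(−0.23105·2) = 179.539 mg/L
C(24) = 0.938 + 21.083 + 179.539 = 201.559 mg/L

201.559 mg/L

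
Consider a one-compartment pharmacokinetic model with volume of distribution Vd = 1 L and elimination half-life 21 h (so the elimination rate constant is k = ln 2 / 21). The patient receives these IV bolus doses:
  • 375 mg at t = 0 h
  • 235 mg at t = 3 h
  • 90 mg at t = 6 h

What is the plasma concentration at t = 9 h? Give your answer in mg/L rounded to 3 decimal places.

k = ln 2 / 21 = 0.03301 per h
Dose 1 (375 mg at t=0 h): 375·exp(−0.03301·9) = 278.624 mg/L
Dose 2 (235 mg at t=3 h): 235·exp(−0.03301·6) = 192.779 mg/L
Dose 3 (90 mg at t=6 h): 90·exp(−0.03301·3) = 81.515 mg/L
C(9) = 278.624 + 192.779 + 81.515 = 552.918 mg/L

552.918 mg/L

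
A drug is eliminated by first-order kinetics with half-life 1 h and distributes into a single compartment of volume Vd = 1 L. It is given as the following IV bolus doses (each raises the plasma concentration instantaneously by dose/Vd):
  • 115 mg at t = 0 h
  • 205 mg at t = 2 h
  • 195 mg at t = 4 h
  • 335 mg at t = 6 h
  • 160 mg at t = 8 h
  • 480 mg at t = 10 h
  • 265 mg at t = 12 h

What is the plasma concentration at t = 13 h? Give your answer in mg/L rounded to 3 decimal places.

200.612 mg/L

k = ln 2 / 1 = 0.69315 per h
Dose 1 (115 mg at t=0 h): 115·exp(−0.69315·13) = 0.014 mg/L
Dose 2 (205 mg at t=2 h): 205·exp(−0.69315·11) = 0.100 mg/L
Dose 3 (195 mg at t=4 h): 195·exp(−0.69315·9) = 0.381 mg/L
Dose 4 (335 mg at t=6 h): 335·exp(−0.69315·7) = 2.617 mg/L
Dose 5 (160 mg at t=8 h): 160·exp(−0.69315·5) = 5.000 mg/L
Dose 6 (480 mg at t=10 h): 480·exp(−0.69315·3) = 60.000 mg/L
Dose 7 (265 mg at t=12 h): 265·exp(−0.69315·1) = 132.500 mg/L
C(13) = 0.014 + 0.100 + 0.381 + 2.617 + 5.000 + 60.000 + 132.500 = 200.612 mg/L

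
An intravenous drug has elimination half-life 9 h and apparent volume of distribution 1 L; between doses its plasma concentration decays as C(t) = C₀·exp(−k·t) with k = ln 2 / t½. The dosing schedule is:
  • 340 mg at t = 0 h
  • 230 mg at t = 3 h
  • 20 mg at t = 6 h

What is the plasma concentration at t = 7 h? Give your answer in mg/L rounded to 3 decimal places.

385.847 mg/L

k = ln 2 / 9 = 0.07702 per h
Dose 1 (340 mg at t=0 h): 340·exp(−0.07702·7) = 198.310 mg/L
Dose 2 (230 mg at t=3 h): 230·exp(−0.07702·4) = 169.019 mg/L
Dose 3 (20 mg at t=6 h): 20·exp(−0.07702·1) = 18.517 mg/L
C(7) = 198.310 + 169.019 + 18.517 = 385.847 mg/L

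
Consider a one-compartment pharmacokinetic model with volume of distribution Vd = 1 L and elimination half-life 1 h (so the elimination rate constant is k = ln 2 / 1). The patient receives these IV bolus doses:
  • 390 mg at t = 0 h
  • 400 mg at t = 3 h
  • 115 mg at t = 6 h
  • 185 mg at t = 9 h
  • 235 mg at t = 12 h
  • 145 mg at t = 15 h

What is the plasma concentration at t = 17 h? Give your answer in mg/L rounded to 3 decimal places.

k = ln 2 / 1 = 0.69315 per h
Dose 1 (390 mg at t=0 h): 390·exp(−0.69315·17) = 0.003 mg/L
Dose 2 (400 mg at t=3 h): 400·exp(−0.69315·14) = 0.024 mg/L
Dose 3 (115 mg at t=6 h): 115·exp(−0.69315·11) = 0.056 mg/L
Dose 4 (185 mg at t=9 h): 185·exp(−0.69315·8) = 0.723 mg/L
Dose 5 (235 mg at t=12 h): 235·exp(−0.69315·5) = 7.344 mg/L
Dose 6 (145 mg at t=15 h): 145·exp(−0.69315·2) = 36.250 mg/L
C(17) = 0.003 + 0.024 + 0.056 + 0.723 + 7.344 + 36.250 = 44.400 mg/L

44.400 mg/L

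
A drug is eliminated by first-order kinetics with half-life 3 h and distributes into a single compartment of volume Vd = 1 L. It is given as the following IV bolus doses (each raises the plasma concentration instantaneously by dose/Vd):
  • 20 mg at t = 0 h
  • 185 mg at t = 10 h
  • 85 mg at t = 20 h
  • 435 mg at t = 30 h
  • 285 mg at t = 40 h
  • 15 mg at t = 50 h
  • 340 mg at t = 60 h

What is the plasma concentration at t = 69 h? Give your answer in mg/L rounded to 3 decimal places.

k = ln 2 / 3 = 0.23105 per h
Dose 1 (20 mg at t=0 h): 20·exp(−0.23105·69) = 0.000 mg/L
Dose 2 (185 mg at t=10 h): 185·exp(−0.23105·59) = 0.000 mg/L
Dose 3 (85 mg at t=20 h): 85·exp(−0.23105·49) = 0.001 mg/L
Dose 4 (435 mg at t=30 h): 435·exp(−0.23105·39) = 0.053 mg/L
Dose 5 (285 mg at t=40 h): 285·exp(−0.23105·29) = 0.351 mg/L
Dose 6 (15 mg at t=50 h): 15·exp(−0.23105·19) = 0.186 mg/L
Dose 7 (340 mg at t=60 h): 340·exp(−0.23105·9) = 42.500 mg/L
C(69) = 0.000 + 0.000 + 0.001 + 0.053 + 0.351 + 0.186 + 42.500 = 43.091 mg/L

43.091 mg/L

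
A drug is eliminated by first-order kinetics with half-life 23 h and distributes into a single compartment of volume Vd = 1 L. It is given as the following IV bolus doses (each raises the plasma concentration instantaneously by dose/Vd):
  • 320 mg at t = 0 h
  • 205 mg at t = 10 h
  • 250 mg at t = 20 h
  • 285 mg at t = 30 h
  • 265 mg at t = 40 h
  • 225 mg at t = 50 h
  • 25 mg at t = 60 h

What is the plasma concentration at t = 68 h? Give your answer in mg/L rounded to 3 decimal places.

k = ln 2 / 23 = 0.03014 per h
Dose 1 (320 mg at t=0 h): 320·exp(−0.03014·68) = 41.224 mg/L
Dose 2 (205 mg at t=10 h): 205·exp(−0.03014·58) = 35.697 mg/L
Dose 3 (250 mg at t=20 h): 250·exp(−0.03014·48) = 58.844 mg/L
Dose 4 (285 mg at t=30 h): 285·exp(−0.03014·38) = 90.676 mg/L
Dose 5 (265 mg at t=40 h): 265·exp(−0.03014·28) = 113.966 mg/L
Dose 6 (225 mg at t=50 h): 225·exp(−0.03014·18) = 130.796 mg/L
Dose 7 (25 mg at t=60 h): 25·exp(−0.03014·8) = 19.644 mg/L
C(68) = 41.224 + 35.697 + 58.844 + 90.676 + 113.966 + 130.796 + 19.644 = 490.847 mg/L

490.847 mg/L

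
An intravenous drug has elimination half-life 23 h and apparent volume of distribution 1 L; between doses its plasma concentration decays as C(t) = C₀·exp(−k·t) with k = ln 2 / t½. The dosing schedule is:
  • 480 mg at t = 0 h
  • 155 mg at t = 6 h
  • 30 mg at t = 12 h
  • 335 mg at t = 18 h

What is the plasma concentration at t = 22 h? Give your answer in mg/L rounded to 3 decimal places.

k = ln 2 / 23 = 0.03014 per h
Dose 1 (480 mg at t=0 h): 480·exp(−0.03014·22) = 247.343 mg/L
Dose 2 (155 mg at t=6 h): 155·exp(−0.03014·16) = 95.702 mg/L
Dose 3 (30 mg at t=12 h): 30·exp(−0.03014·10) = 22.194 mg/L
Dose 4 (335 mg at t=18 h): 335·exp(−0.03014·4) = 296.956 mg/L
C(22) = 247.343 + 95.702 + 22.194 + 296.956 = 662.195 mg/L

662.195 mg/L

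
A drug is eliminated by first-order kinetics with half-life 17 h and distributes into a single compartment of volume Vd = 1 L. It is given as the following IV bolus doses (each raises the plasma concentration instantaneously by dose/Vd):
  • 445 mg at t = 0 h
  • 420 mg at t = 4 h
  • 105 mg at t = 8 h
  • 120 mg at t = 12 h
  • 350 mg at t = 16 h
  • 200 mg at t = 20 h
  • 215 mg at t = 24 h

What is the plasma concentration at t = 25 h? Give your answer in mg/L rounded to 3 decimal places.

1074.115 mg/L

k = ln 2 / 17 = 0.04077 per h
Dose 1 (445 mg at t=0 h): 445·exp(−0.04077·25) = 160.572 mg/L
Dose 2 (420 mg at t=4 h): 420·exp(−0.04077·21) = 178.397 mg/L
Dose 3 (105 mg at t=8 h): 105·exp(−0.04077·17) = 52.500 mg/L
Dose 4 (120 mg at t=12 h): 120·exp(−0.04077·13) = 70.629 mg/L
Dose 5 (350 mg at t=16 h): 350·exp(−0.04077·9) = 242.493 mg/L
Dose 6 (200 mg at t=20 h): 200·exp(−0.04077·5) = 163.114 mg/L
Dose 7 (215 mg at t=24 h): 215·exp(−0.04077·1) = 206.410 mg/L
C(25) = 160.572 + 178.397 + 52.500 + 70.629 + 242.493 + 163.114 + 206.410 = 1074.115 mg/L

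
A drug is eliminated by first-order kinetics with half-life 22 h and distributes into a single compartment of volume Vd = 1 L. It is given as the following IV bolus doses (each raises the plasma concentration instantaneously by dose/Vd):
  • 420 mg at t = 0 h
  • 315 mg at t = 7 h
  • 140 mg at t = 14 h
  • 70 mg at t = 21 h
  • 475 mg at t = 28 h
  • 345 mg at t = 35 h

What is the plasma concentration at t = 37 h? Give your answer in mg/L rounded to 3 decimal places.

1045.084 mg/L

k = ln 2 / 22 = 0.03151 per h
Dose 1 (420 mg at t=0 h): 420·exp(−0.03151·37) = 130.910 mg/L
Dose 2 (315 mg at t=7 h): 315·exp(−0.03151·30) = 122.409 mg/L
Dose 3 (140 mg at t=14 h): 140·exp(−0.03151·23) = 67.829 mg/L
Dose 4 (70 mg at t=21 h): 70·exp(−0.03151·16) = 42.283 mg/L
Dose 5 (475 mg at t=28 h): 475·exp(−0.03151·9) = 357.721 mg/L
Dose 6 (345 mg at t=35 h): 345·exp(−0.03151·2) = 323.931 mg/L
C(37) = 130.910 + 122.409 + 67.829 + 42.283 + 357.721 + 323.931 = 1045.084 mg/L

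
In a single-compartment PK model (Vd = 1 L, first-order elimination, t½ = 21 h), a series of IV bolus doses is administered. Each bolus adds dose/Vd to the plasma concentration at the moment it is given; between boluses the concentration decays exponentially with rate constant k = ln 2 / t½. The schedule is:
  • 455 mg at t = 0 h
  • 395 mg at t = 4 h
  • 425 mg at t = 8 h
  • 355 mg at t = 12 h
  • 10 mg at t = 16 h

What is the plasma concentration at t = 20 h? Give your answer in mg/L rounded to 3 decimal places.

k = ln 2 / 21 = 0.03301 per h
Dose 1 (455 mg at t=0 h): 455·exp(−0.03301·20) = 235.134 mg/L
Dose 2 (395 mg at t=4 h): 395·exp(−0.03301·16) = 232.938 mg/L
Dose 3 (425 mg at t=8 h): 425·exp(−0.03301·12) = 286.004 mg/L
Dose 4 (355 mg at t=12 h): 355·exp(−0.03301·8) = 272.615 mg/L
Dose 5 (10 mg at t=16 h): 10·exp(−0.03301·4) = 8.763 mg/L
C(20) = 235.134 + 232.938 + 286.004 + 272.615 + 8.763 = 1035.455 mg/L

1035.455 mg/L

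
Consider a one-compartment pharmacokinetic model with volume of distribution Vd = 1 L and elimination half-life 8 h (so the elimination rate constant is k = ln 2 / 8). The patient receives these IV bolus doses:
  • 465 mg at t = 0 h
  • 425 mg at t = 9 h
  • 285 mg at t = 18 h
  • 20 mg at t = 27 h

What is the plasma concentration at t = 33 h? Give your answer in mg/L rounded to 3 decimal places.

169.366 mg/L

k = ln 2 / 8 = 0.08664 per h
Dose 1 (465 mg at t=0 h): 465·exp(−0.08664·33) = 26.650 mg/L
Dose 2 (425 mg at t=9 h): 425·exp(−0.08664·24) = 53.125 mg/L
Dose 3 (285 mg at t=18 h): 285·exp(−0.08664·15) = 77.699 mg/L
Dose 4 (20 mg at t=27 h): 20·exp(−0.08664·6) = 11.892 mg/L
C(33) = 26.650 + 53.125 + 77.699 + 11.892 = 169.366 mg/L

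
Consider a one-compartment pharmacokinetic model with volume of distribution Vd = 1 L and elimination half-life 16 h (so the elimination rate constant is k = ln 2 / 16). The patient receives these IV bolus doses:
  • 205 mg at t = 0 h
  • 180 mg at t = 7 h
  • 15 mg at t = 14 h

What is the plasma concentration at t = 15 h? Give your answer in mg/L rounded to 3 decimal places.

k = ln 2 / 16 = 0.04332 per h
Dose 1 (205 mg at t=0 h): 205·exp(−0.04332·15) = 107.038 mg/L
Dose 2 (180 mg at t=7 h): 180·exp(−0.04332·8) = 127.279 mg/L
Dose 3 (15 mg at t=14 h): 15·exp(−0.04332·1) = 14.364 mg/L
C(15) = 107.038 + 127.279 + 14.364 = 248.681 mg/L

248.681 mg/L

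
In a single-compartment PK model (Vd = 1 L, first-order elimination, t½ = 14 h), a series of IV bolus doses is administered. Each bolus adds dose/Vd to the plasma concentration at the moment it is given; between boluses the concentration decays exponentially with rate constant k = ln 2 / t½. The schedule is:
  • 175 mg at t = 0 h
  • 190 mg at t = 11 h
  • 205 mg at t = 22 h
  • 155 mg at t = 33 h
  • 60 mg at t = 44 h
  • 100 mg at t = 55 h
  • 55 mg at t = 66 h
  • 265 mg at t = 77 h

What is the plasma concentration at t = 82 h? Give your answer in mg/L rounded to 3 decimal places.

300.087 mg/L

k = ln 2 / 14 = 0.04951 per h
Dose 1 (175 mg at t=0 h): 175·exp(−0.04951·82) = 3.019 mg/L
Dose 2 (190 mg at t=11 h): 190·exp(−0.04951·71) = 5.651 mg/L
Dose 3 (205 mg at t=22 h): 205·exp(−0.04951·60) = 10.511 mg/L
Dose 4 (155 mg at t=33 h): 155·exp(−0.04951·49) = 13.700 mg/L
Dose 5 (60 mg at t=44 h): 60·exp(−0.04951·38) = 9.143 mg/L
Dose 6 (100 mg at t=55 h): 100·exp(−0.04951·27) = 26.269 mg/L
Dose 7 (55 mg at t=66 h): 55·exp(−0.04951·16) = 24.907 mg/L
Dose 8 (265 mg at t=77 h): 265·exp(−0.04951·5) = 206.888 mg/L
C(82) = 3.019 + 5.651 + 10.511 + 13.700 + 9.143 + 26.269 + 24.907 + 206.888 = 300.087 mg/L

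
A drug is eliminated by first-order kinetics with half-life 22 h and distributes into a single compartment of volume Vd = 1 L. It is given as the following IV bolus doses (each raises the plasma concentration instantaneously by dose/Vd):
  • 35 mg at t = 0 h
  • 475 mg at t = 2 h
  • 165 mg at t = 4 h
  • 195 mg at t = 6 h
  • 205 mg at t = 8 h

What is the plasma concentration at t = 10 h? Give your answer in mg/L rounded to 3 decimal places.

895.683 mg/L

k = ln 2 / 22 = 0.03151 per h
Dose 1 (35 mg at t=0 h): 35·exp(−0.03151·10) = 25.541 mg/L
Dose 2 (475 mg at t=2 h): 475·exp(−0.03151·8) = 369.171 mg/L
Dose 3 (165 mg at t=4 h): 165·exp(−0.03151·6) = 136.579 mg/L
Dose 4 (195 mg at t=6 h): 195·exp(−0.03151·4) = 171.910 mg/L
Dose 5 (205 mg at t=8 h): 205·exp(−0.03151·2) = 192.481 mg/L
C(10) = 25.541 + 369.171 + 136.579 + 171.910 + 192.481 = 895.683 mg/L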